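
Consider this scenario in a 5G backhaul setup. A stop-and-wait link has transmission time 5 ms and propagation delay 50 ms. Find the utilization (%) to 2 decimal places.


Given: Ttrans = 5 ms, Tprop = 50 ms
RTT = 2 * Tprop = 2 * 50 = 100 ms
U = Ttrans / (Ttrans + RTT)
U = 5 / (5 + 100)
U = 5 / 105 = 0.047619
U% = 4.76%

4.76


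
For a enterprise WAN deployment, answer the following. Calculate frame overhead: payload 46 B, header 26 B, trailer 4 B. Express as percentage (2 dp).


Given: payload = 46 B, header = 26 B, trailer = 4 B
Overhead bytes = header + trailer = 26 + 4 = 30
Total frame = payload + overhead = 46 + 30 = 76
Overhead % = 30 / 76 * 100 = 39.4737% -> 39.47% (2 dp)

39.47


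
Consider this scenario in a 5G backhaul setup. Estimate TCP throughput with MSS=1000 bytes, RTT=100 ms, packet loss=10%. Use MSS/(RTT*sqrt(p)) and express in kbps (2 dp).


Given: MSS = 1000 bytes, RTT = 100 ms, loss = 10%
RTT in seconds = 100 / 1000 = 0.1
Loss rate = 10% = 0.1
sqrt(loss) = sqrt(0.1) = 0.316227766017
Throughput (bytes/s) = 1000 / (0.1 * 0.316227766017) = 31622.7766
Throughput (kbps) = 31622.7766 * 8 / 1000 = 252.982213 -> 252.98 kbps (2 dp)

252.98


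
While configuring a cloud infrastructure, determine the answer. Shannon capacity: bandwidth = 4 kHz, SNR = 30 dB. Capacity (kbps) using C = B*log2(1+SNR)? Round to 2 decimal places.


Given: B = 4 kHz, SNR = 30 dB
SNR linear = 10^(30/10) = 1000
1 + SNR = 1001
log2(1001) = 9.9672262588
C = 4 * 1000 * 9.9672262588 = 39868.9050 bps
C = 39.868905 kbps -> 39.87 kbps (2 dp)

39.87


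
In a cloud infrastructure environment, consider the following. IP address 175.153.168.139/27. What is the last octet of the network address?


Given: IP = 175.153.168.139, prefix = /27
Subnet mask = 255.255.255.224
Last octet of IP: 139
Last octet of mask: 224
Network last octet = 139 AND 224 = 128

128


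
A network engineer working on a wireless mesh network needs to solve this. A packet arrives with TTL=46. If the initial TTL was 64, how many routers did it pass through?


Given: initial TTL = 64, received TTL = 46
Hops = initial TTL - received TTL
Hops = 64 - 46 = 18

18


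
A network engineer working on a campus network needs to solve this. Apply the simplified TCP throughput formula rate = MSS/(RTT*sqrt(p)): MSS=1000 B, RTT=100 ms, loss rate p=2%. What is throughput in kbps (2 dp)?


Given: MSS = 1000 bytes, RTT = 100 ms, loss = 2%
RTT in seconds = 100 / 1000 = 0.1
Loss rate = 2% = 0.02
sqrt(loss) = sqrt(0.02) = 0.141421356237
Throughput (bytes/s) = 1000 / (0.1 * 0.141421356237) = 70710.6781
Throughput (kbps) = 70710.6781 * 8 / 1000 = 565.685425 -> 565.69 kbps (2 dp)

565.69


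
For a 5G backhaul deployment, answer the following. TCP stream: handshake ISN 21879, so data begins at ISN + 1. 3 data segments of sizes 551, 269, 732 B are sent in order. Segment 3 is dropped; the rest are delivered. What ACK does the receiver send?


SYN uses sequence number 21879; first data byte = ISN + 1 = 21880.
Segment 1: SEQ = 21880, len = 551 B, covers [21880, 22430]
Segment 2: SEQ = 22431, len = 269 B, covers [22431, 22699]
Segment 3: SEQ = 22700, len = 732 B, covers [22700, 23431] [LOST]
In-order data received: bytes [21880, 22699] (segments 1..2).
Segment 3 missing -> gap begins at byte 22700.
Cumulative ACK = next expected in-order byte = 21880 + 551 + 269 = 22700

22700


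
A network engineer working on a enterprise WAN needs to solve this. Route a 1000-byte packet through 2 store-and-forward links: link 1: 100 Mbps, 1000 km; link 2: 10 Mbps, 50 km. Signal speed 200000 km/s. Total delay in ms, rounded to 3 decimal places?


Packet = 1000 bytes = 8000 bits. Store-and-forward: sum (t_trans + t_prop) per link.
Link 1: t_trans = 8000/(100*10^6) s = 0.0800 ms; t_prop = 1000/200000 s = 5.0000 ms; subtotal = 5.0800 ms
Link 2: t_trans = 8000/(10*10^6) s = 0.8000 ms; t_prop = 50/200000 s = 0.2500 ms; subtotal = 1.0500 ms
End-to-end = 5.0800 + 1.0500 = 6.1300 ms -> 6.130 ms (3 dp)

6.130


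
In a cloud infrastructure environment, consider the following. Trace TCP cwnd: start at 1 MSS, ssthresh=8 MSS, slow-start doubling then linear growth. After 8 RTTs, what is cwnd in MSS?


RTT 0: cwnd = 1 MSS (initial)
RTT 1: cwnd = 2 MSS (slow start, doubled)
RTT 2: cwnd = 4 MSS (slow start, doubled)
RTT 3: cwnd = 8 MSS (slow start, doubled)
RTT 4: cwnd = 9 MSS (congestion avoidance, +1)
RTT 5: cwnd = 10 MSS (congestion avoidance, +1)
RTT 6: cwnd = 11 MSS (congestion avoidance, +1)
RTT 7: cwnd = 12 MSS (congestion avoidance, +1)
RTT 8: cwnd = 13 MSS (congestion avoidance, +1)

13


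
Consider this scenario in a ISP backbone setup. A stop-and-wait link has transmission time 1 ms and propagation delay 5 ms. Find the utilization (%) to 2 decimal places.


Given: Ttrans = 1 ms, Tprop = 5 ms
RTT = 2 * Tprop = 2 * 5 = 10 ms
U = Ttrans / (Ttrans + RTT)
U = 1 / (1 + 10)
U = 1 / 11 = 0.090909
U% = 9.09%

9.09


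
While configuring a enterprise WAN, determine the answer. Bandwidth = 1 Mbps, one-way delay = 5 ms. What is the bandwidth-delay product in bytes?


Given: bandwidth = 1 Mbps, delay = 5 ms
BDP in bits = 1 * 10^6 * 5 / 1000
BDP in bits = 5000
BDP in bytes = 5000 / 8 = 625

625


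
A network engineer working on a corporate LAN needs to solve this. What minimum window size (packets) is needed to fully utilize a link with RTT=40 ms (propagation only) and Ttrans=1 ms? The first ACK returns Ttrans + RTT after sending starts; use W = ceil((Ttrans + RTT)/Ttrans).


Given: Ttrans = 1 ms, RTT = 40 ms (= 2 * Tprop, Tprop = 20 ms)
Time until first ACK returns = Ttrans + RTT = 1 + 40 = 41 ms
Need W * Ttrans >= Ttrans + RTT  ->  W >= (Ttrans + RTT) / Ttrans
(Ttrans + RTT) / Ttrans = 41 / 1 = 41
W_min = ceil(41) = 41

41


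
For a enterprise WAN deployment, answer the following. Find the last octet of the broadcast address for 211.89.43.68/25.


Given: IP = 211.89.43.68, prefix = /25
Host bits = 32 - 25 = 7
Network last octet = 68 AND mask = 0
Host part size = 2^7 - 1 = 127
Broadcast last octet = 0 OR 127 = 127

127


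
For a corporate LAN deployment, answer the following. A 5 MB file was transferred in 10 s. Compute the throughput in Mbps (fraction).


Given: file = 5 MB, time = 10 s
File in Mb = 5 * 8 = 40 Mb
Throughput = 40 / 10 Mbps
Throughput = 4 Mbps

4


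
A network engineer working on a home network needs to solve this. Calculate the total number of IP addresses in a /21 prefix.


Given: CIDR prefix /21
Host bits = 32 - 21 = 11
Total addresses = 2^11 = 2048

2048


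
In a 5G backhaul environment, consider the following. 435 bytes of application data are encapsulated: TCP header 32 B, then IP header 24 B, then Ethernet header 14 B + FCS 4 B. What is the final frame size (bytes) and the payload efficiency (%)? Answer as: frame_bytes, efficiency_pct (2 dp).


TCP segment = 435 + 32 = 467 B
IP packet = 467 + 24 = 491 B
Ethernet frame = 491 + 14 + 4 = 509 B
Efficiency = app / frame = 435 / 509 = 0.854617 = 85.4617% -> 85.46% (2 dp)

509, 85.46


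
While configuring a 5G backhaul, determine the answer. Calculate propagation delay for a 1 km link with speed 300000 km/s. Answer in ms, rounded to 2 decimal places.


Given: distance = 1 km, speed = 300000 km/s
Delay = distance / speed = 1 / 300000 seconds
Delay in ms = 1 * 1000 / 300000
Delay = 0.0033 ms
Rounded to 2 dp = 0.00 ms

0.00


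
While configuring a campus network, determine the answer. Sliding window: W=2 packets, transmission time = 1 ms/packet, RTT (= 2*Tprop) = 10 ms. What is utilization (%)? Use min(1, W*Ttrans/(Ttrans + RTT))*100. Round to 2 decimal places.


Given: W = 2, Ttrans = 1 ms, RTT = 10 ms (= 2 * Tprop, Tprop = 5 ms)
Cycle time = Ttrans + RTT = 1 + 10 = 11 ms (first packet sent until its ACK returns)
W * Ttrans = 2 * 1 = 2 ms of sending per cycle
W * Ttrans / (Ttrans + RTT) = 2 / 11 = 0.181818
U = min(1, 0.181818) = 0.181818
U% = 18.18%

18.18


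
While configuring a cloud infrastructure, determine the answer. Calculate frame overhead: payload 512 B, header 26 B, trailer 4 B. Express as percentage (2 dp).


Given: payload = 512 B, header = 26 B, trailer = 4 B
Overhead bytes = header + trailer = 26 + 4 = 30
Total frame = payload + overhead = 512 + 30 = 542
Overhead % = 30 / 542 * 100 = 5.5351% -> 5.54% (2 dp)

5.54


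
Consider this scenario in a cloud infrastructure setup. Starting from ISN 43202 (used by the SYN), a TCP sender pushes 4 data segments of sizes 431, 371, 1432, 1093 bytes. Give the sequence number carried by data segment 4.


The SYN occupies sequence number ISN = 43202, so the first data byte is ISN + 1 = 43203.
SEQ of data segment i = (ISN + 1) + sum of payload sizes of segments 1..i-1.
Segment 1: SEQ = 43203, payload = 431 bytes
Segment 2: SEQ = 43634, payload = 371 bytes
Segment 3: SEQ = 44005, payload = 1432 bytes
Segment 4: SEQ = 45437, payload = 1093 bytes
SEQ of segment 4 = 43203 + 431 + 371 + 1432 = 45437

45437


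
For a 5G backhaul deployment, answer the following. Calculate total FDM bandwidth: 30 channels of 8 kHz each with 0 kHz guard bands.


Given: 30 channels, 8 kHz each, guard = 0 kHz
Channel bandwidth = 30 * 8 = 240 kHz
Guard bands = 29 gaps * 0 kHz = 0 kHz
Total = 240 + 0 = 240 kHz

240


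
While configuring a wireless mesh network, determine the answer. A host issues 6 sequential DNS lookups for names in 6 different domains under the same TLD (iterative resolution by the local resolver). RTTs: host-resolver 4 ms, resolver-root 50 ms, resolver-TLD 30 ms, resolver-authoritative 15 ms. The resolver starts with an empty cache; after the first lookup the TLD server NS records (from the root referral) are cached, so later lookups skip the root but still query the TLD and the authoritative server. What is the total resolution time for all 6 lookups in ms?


Lookup 1 (cold cache): local + root + TLD + auth = 4 + 50 + 30 + 15 = 99 ms
Lookups 2..6 (TLD NS cached -> skip root; new domain -> still ask TLD and auth): local + TLD + auth = 4 + 30 + 15 = 49 ms each
Remaining 5 lookups: 5 * 49 = 245 ms
Total = 99 + 245 = 344 ms

344


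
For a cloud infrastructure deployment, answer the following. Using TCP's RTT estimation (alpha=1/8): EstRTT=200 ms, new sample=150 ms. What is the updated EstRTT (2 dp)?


Given: EstRTT = 200 ms, SampleRTT = 150 ms, alpha = 1/8
New EstRTT = (1 - alpha) * EstRTT + alpha * SampleRTT
(7/8) * 200 = 175
(1/8) * 150 = 18.75
New EstRTT = 175 + 18.75 = 193.75 ms -> 193.75 ms (2 dp)

193.75


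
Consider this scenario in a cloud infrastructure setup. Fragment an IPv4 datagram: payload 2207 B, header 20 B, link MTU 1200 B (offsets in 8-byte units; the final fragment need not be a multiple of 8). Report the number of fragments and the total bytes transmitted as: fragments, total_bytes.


Max data per non-final fragment = floor((MTU - header)/8)*8 = floor((1200 - 20)/8)*8 = floor(1180/8)*8 = 1176 B
Final fragment needs no 8-byte alignment: it can carry up to MTU - header = 1180 B
Non-final fragments needed = ceil((payload - 1180) / 1176) = ceil(1027/1176) = ceil(0.8733) = 1
Number of fragments = 1 + 1 = 2
Fragment sizes (data): 1 * 1176 B + 1031 B (last, 1031 <= 1180 OK)
Total bytes sent = payload + n_frags * header = 2207 + 2*20 = 2207 + 40 = 2247 B

2, 2247


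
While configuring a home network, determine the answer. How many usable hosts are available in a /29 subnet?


Given: subnet mask /29
Host bits = 32 - 29 = 3
Total addresses = 2^3 = 8
Usable hosts = 8 - 2 (network + broadcast) = 6

6


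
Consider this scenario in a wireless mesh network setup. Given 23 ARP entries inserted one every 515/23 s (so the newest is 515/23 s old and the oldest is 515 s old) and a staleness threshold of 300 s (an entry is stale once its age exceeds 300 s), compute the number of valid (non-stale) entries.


Ages are k * 515/23 s for k = 1..23 (spacing = 22.3913 s).
Entry k is valid iff k * 515/23 <= 300 iff k <= 23 * 300 / 515 = 13.3981
n_valid = floor(13.3981) = 13
(n_stale = 23 - 13 = 10)

13


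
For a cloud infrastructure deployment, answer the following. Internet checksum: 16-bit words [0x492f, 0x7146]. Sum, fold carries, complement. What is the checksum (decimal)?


Given words: [0x492f, 0x7146]
Step 1: Sum all words
Raw sum = 18735 + 28998 = 47733
One's complement = ~47733 & 0xFFFF = 17802

17802


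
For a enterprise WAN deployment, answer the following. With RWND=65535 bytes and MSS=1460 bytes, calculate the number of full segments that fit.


Given: RWND = 65535 bytes, MSS = 1460 bytes
Full segments = floor(RWND / MSS)
Full segments = floor(65535 / 1460)
Full segments = floor(44.887) = 44

44


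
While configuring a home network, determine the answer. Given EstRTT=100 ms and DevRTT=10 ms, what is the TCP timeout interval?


Given: EstRTT = 100 ms, DevRTT = 10 ms
Timeout = EstRTT + 4 * DevRTT
4 * DevRTT = 4 * 10 = 40
Timeout = 100 + 40 = 140 ms

140


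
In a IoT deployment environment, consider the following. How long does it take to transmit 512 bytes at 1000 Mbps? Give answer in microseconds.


Given: packet = 512 bytes, bandwidth = 1000 Mbps
Packet in bits = 512 * 8 = 4096 bits
Bandwidth = 1000 * 10^6 = 1000000000 bps
Time = 4096 / 1000000000 seconds
Time in us = 4096 * 10^6 / 1000000000 = 4.096

4.096


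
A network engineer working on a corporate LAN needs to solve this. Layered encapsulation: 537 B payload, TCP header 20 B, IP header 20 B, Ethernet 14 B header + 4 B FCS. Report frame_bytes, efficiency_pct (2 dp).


TCP segment = 537 + 20 = 557 B
IP packet = 557 + 20 = 577 B
Ethernet frame = 577 + 14 + 4 = 595 B
Efficiency = app / frame = 537 / 595 = 0.902521 = 90.2521% -> 90.25% (2 dp)

595, 90.25


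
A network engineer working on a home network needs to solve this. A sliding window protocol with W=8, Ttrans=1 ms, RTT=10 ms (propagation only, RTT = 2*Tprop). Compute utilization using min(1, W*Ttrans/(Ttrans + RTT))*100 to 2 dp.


Given: W = 8, Ttrans = 1 ms, RTT = 10 ms (= 2 * Tprop, Tprop = 5 ms)
Cycle time = Ttrans + RTT = 1 + 10 = 11 ms (first packet sent until its ACK returns)
W * Ttrans = 8 * 1 = 8 ms of sending per cycle
W * Ttrans / (Ttrans + RTT) = 8 / 11 = 0.727273
U = min(1, 0.727273) = 0.727273
U% = 72.73%

72.73


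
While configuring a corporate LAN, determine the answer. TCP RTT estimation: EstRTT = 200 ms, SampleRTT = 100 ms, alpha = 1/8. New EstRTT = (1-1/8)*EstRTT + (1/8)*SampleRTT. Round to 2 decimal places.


Given: EstRTT = 200 ms, SampleRTT = 100 ms, alpha = 1/8
New EstRTT = (1 - alpha) * EstRTT + alpha * SampleRTT
(7/8) * 200 = 175
(1/8) * 100 = 12.5
New EstRTT = 175 + 12.5 = 187.5 ms -> 187.50 ms (2 dp)

187.50


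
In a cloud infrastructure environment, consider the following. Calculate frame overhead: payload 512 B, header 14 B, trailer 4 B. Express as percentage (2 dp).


Given: payload = 512 B, header = 14 B, trailer = 4 B
Overhead bytes = header + trailer = 14 + 4 = 18
Total frame = payload + overhead = 512 + 18 = 530
Overhead % = 18 / 530 * 100 = 3.3962% -> 3.40% (2 dp)

3.40


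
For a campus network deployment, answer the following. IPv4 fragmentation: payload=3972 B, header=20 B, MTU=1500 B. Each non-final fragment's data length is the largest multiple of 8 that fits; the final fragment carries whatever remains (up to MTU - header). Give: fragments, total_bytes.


Max data per non-final fragment = floor((MTU - header)/8)*8 = floor((1500 - 20)/8)*8 = floor(1480/8)*8 = 1480 B
Final fragment needs no 8-byte alignment: it can carry up to MTU - header = 1480 B
Non-final fragments needed = ceil((payload - 1480) / 1480) = ceil(2492/1480) = ceil(1.6838) = 2
Number of fragments = 2 + 1 = 3
Fragment sizes (data): 2 * 1480 B + 1012 B (last, 1012 <= 1480 OK)
Total bytes sent = payload + n_frags * header = 3972 + 3*20 = 3972 + 60 = 4032 B

3, 4032


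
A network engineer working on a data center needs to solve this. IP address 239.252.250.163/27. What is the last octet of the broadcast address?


Given: IP = 239.252.250.163, prefix = /27
Host bits = 32 - 27 = 5
Network last octet = 163 AND mask = 160
Host part size = 2^5 - 1 = 31
Broadcast last octet = 160 OR 31 = 191

191


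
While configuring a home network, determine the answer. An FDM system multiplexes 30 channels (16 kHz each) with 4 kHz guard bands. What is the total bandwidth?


Given: 30 channels, 16 kHz each, guard = 4 kHz
Channel bandwidth = 30 * 16 = 480 kHz
Guard bands = 29 gaps * 4 kHz = 116 kHz
Total = 480 + 116 = 596 kHz

596


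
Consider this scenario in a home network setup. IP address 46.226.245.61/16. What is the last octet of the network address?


Given: IP = 46.226.245.61, prefix = /16
Subnet mask = 255.255.0.0
Last octet of IP: 61
Last octet of mask: 0
Network last octet = 61 AND 0 = 0

0


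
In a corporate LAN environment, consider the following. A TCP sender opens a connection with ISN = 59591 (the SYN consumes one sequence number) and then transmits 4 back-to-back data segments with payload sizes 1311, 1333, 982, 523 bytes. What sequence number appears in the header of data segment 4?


The SYN occupies sequence number ISN = 59591, so the first data byte is ISN + 1 = 59592.
SEQ of data segment i = (ISN + 1) + sum of payload sizes of segments 1..i-1.
Segment 1: SEQ = 59592, payload = 1311 bytes
Segment 2: SEQ = 60903, payload = 1333 bytes
Segment 3: SEQ = 62236, payload = 982 bytes
Segment 4: SEQ = 63218, payload = 523 bytes
SEQ of segment 4 = 59592 + 1311 + 1333 + 982 = 63218

63218


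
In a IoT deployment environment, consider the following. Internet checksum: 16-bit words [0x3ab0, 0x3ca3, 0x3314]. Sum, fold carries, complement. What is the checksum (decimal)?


Given words: [0x3ab0, 0x3ca3, 0x3314]
Step 1: Sum all words
Raw sum = 15024 + 15523 + 13076 = 43623
One's complement = ~43623 & 0xFFFF = 21912

21912


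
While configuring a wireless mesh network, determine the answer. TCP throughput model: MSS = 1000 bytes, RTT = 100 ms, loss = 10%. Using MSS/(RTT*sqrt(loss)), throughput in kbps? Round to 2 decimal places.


Given: MSS = 1000 bytes, RTT = 100 ms, loss = 10%
RTT in seconds = 100 / 1000 = 0.1
Loss rate = 10% = 0.1
sqrt(loss) = sqrt(0.1) = 0.316227766017
Throughput (bytes/s) = 1000 / (0.1 * 0.316227766017) = 31622.7766
Throughput (kbps) = 31622.7766 * 8 / 1000 = 252.982213 -> 252.98 kbps (2 dp)

252.98


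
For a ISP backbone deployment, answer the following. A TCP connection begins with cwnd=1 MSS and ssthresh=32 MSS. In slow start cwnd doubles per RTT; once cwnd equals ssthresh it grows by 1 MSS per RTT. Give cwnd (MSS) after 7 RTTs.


RTT 0: cwnd = 1 MSS (initial)
RTT 1: cwnd = 2 MSS (slow start, doubled)
RTT 2: cwnd = 4 MSS (slow start, doubled)
RTT 3: cwnd = 8 MSS (slow start, doubled)
RTT 4: cwnd = 16 MSS (slow start, doubled)
RTT 5: cwnd = 32 MSS (slow start, doubled)
RTT 6: cwnd = 33 MSS (congestion avoidance, +1)
RTT 7: cwnd = 34 MSS (congestion avoidance, +1)

34


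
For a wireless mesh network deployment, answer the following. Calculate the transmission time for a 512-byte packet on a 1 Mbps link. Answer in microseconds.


Given: packet = 512 bytes, bandwidth = 1 Mbps
Packet in bits = 512 * 8 = 4096 bits
Bandwidth = 1 * 10^6 = 1000000 bps
Time = 4096 / 1000000 seconds
Time in us = 4096 * 10^6 / 1000000 = 4096

4096


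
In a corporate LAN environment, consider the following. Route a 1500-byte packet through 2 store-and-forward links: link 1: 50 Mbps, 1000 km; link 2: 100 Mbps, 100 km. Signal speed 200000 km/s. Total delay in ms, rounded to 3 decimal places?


Packet = 1500 bytes = 12000 bits. Store-and-forward: sum (t_trans + t_prop) per link.
Link 1: t_trans = 12000/(50*10^6) s = 0.2400 ms; t_prop = 1000/200000 s = 5.0000 ms; subtotal = 5.2400 ms
Link 2: t_trans = 12000/(100*10^6) s = 0.1200 ms; t_prop = 100/200000 s = 0.5000 ms; subtotal = 0.6200 ms
End-to-end = 5.2400 + 0.6200 = 5.8600 ms -> 5.860 ms (3 dp)

5.860


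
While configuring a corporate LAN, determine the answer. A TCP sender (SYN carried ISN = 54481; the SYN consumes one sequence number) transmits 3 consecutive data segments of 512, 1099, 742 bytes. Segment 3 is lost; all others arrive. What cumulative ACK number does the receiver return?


SYN uses sequence number 54481; first data byte = ISN + 1 = 54482.
Segment 1: SEQ = 54482, len = 512 B, covers [54482, 54993]
Segment 2: SEQ = 54994, len = 1099 B, covers [54994, 56092]
Segment 3: SEQ = 56093, len = 742 B, covers [56093, 56834] [LOST]
In-order data received: bytes [54482, 56092] (segments 1..2).
Segment 3 missing -> gap begins at byte 56093.
Cumulative ACK = next expected in-order byte = 54482 + 512 + 1099 = 56093

56093


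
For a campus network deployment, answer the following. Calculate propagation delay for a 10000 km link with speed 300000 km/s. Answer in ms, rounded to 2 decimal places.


Given: distance = 10000 km, speed = 300000 km/s
Delay = distance / speed = 10000 / 300000 seconds
Delay in ms = 10000 * 1000 / 300000
Delay = 33.3333 ms
Rounded to 2 dp = 33.33 ms

33.33


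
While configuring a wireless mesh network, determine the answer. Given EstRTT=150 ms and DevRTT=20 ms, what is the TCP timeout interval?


Given: EstRTT = 150 ms, DevRTT = 20 ms
Timeout = EstRTT + 4 * DevRTT
4 * DevRTT = 4 * 20 = 80
Timeout = 150 + 80 = 230 ms

230


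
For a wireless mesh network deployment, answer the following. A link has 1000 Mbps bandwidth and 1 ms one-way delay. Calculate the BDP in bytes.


Given: bandwidth = 1000 Mbps, delay = 1 ms
BDP in bits = 1000 * 10^6 * 1 / 1000
BDP in bits = 1000000
BDP in bytes = 1000000 / 8 = 125000

125000


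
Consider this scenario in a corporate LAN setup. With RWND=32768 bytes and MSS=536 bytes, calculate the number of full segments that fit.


Given: RWND = 32768 bytes, MSS = 536 bytes
Full segments = floor(RWND / MSS)
Full segments = floor(32768 / 536)
Full segments = floor(61.1343) = 61

61


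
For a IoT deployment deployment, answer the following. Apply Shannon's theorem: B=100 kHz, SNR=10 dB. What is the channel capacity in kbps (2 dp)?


Given: B = 100 kHz, SNR = 10 dB
SNR linear = 10^(10/10) = 10
1 + SNR = 11
log2(11) = 3.4594316186
C = 100 * 1000 * 3.4594316186 = 345943.1619 bps
C = 345.943162 kbps -> 345.94 kbps (2 dp)

345.94


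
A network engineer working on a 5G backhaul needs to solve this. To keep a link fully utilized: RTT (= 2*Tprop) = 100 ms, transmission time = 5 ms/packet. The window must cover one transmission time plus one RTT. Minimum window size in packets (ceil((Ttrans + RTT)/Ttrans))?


Given: Ttrans = 5 ms, RTT = 100 ms (= 2 * Tprop, Tprop = 50 ms)
Time until first ACK returns = Ttrans + RTT = 5 + 100 = 105 ms
Need W * Ttrans >= Ttrans + RTT  ->  W >= (Ttrans + RTT) / Ttrans
(Ttrans + RTT) / Ttrans = 105 / 5 = 21
W_min = ceil(21) = 21

21


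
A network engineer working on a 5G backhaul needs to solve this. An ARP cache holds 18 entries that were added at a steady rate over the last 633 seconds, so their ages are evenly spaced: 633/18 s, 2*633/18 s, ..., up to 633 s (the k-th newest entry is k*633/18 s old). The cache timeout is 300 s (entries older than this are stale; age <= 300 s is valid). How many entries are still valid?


Ages are k * 633/18 s for k = 1..18 (spacing = 35.1667 s).
Entry k is valid iff k * 633/18 <= 300 iff k <= 18 * 300 / 633 = 8.5308
n_valid = floor(8.5308) = 8
(n_stale = 18 - 8 = 10)

8


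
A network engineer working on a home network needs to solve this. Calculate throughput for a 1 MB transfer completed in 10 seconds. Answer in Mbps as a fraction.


Given: file = 1 MB, time = 10 s
File in Mb = 1 * 8 = 8 Mb
Throughput = 8 / 10 Mbps
Throughput = 4/5 Mbps

4/5


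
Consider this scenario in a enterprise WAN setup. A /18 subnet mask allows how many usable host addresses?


Given: subnet mask /18
Host bits = 32 - 18 = 14
Total addresses = 2^14 = 16384
Usable hosts = 16384 - 2 (network + broadcast) = 16382

16382


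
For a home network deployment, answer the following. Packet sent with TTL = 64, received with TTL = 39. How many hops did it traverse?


Given: initial TTL = 64, received TTL = 39
Hops = initial TTL - received TTL
Hops = 64 - 39 = 25

25


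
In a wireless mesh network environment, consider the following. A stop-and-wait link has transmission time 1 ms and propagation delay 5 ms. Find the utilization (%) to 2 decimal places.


Given: Ttrans = 1 ms, Tprop = 5 ms
RTT = 2 * Tprop = 2 * 5 = 10 ms
U = Ttrans / (Ttrans + RTT)
U = 1 / (1 + 10)
U = 1 / 11 = 0.090909
U% = 9.09%

9.09


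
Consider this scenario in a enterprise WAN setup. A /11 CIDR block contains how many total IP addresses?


Given: CIDR prefix /11
Host bits = 32 - 11 = 21
Total addresses = 2^21 = 2097152

2097152


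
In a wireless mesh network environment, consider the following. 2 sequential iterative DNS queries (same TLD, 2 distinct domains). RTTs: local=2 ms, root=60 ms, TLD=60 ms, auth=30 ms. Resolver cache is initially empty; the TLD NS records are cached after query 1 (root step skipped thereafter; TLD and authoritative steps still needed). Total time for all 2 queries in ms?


Lookup 1 (cold cache): local + root + TLD + auth = 2 + 60 + 60 + 30 = 152 ms
Lookups 2..2 (TLD NS cached -> skip root; new domain -> still ask TLD and auth): local + TLD + auth = 2 + 60 + 30 = 92 ms each
Remaining 1 lookups: 1 * 92 = 92 ms
Total = 152 + 92 = 244 ms

244


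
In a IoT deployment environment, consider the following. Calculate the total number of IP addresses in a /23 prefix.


Given: CIDR prefix /23
Host bits = 32 - 23 = 9
Total addresses = 2^9 = 512

512


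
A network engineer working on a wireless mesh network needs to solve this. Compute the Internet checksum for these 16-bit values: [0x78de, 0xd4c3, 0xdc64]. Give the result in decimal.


Given words: [0x78de, 0xd4c3, 0xdc64]
Step 1: Sum all words
Raw sum = 30942 + 54467 + 56420 = 141829
Step 2: Fold carry: (10757 + 2) = 10759
One's complement = ~10759 & 0xFFFF = 54776

54776


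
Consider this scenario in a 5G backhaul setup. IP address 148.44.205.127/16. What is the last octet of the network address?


Given: IP = 148.44.205.127, prefix = /16
Subnet mask = 255.255.0.0
Last octet of IP: 127
Last octet of mask: 0
Network last octet = 127 AND 0 = 0

0


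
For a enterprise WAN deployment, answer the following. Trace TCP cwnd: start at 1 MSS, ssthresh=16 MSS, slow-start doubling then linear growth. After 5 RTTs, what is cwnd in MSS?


RTT 0: cwnd = 1 MSS (initial)
RTT 1: cwnd = 2 MSS (slow start, doubled)
RTT 2: cwnd = 4 MSS (slow start, doubled)
RTT 3: cwnd = 8 MSS (slow start, doubled)
RTT 4: cwnd = 16 MSS (slow start, doubled)
RTT 5: cwnd = 17 MSS (congestion avoidance, +1)

17


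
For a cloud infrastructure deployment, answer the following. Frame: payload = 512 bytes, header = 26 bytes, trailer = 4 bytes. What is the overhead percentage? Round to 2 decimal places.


Given: payload = 512 B, header = 26 B, trailer = 4 B
Overhead bytes = header + trailer = 26 + 4 = 30
Total frame = payload + overhead = 512 + 30 = 542
Overhead % = 30 / 542 * 100 = 5.5351% -> 5.54% (2 dp)

5.54


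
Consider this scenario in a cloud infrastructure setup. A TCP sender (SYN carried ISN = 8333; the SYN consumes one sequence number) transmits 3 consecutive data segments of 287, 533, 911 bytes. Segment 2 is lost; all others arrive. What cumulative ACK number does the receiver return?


SYN uses sequence number 8333; first data byte = ISN + 1 = 8334.
Segment 1: SEQ = 8334, len = 287 B, covers [8334, 8620]
Segment 2: SEQ = 8621, len = 533 B, covers [8621, 9153] [LOST]
Segment 3: SEQ = 9154, len = 911 B, covers [9154, 10064]
In-order data received: bytes [8334, 8620] (segments 1..1).
Segment 2 missing -> gap begins at byte 8621; later segments buffered out of order.
Cumulative ACK = next expected in-order byte = 8334 + 287 = 8621

8621


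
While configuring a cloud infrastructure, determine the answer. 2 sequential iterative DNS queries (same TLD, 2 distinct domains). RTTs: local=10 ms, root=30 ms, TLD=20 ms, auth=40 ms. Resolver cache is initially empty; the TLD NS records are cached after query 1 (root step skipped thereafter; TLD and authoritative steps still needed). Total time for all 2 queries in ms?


Lookup 1 (cold cache): local + root + TLD + auth = 10 + 30 + 20 + 40 = 100 ms
Lookups 2..2 (TLD NS cached -> skip root; new domain -> still ask TLD and auth): local + TLD + auth = 10 + 20 + 40 = 70 ms each
Remaining 1 lookups: 1 * 70 = 70 ms
Total = 100 + 70 = 170 ms

170


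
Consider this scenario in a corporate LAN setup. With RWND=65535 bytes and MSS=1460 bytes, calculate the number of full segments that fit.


Given: RWND = 65535 bytes, MSS = 1460 bytes
Full segments = floor(RWND / MSS)
Full segments = floor(65535 / 1460)
Full segments = floor(44.887) = 44

44


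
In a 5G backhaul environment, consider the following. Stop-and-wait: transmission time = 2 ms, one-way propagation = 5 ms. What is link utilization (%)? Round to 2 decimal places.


Given: Ttrans = 2 ms, Tprop = 5 ms
RTT = 2 * Tprop = 2 * 5 = 10 ms
U = Ttrans / (Ttrans + RTT)
U = 2 / (2 + 10)
U = 2 / 12 = 0.166667
U% = 16.67%

16.67


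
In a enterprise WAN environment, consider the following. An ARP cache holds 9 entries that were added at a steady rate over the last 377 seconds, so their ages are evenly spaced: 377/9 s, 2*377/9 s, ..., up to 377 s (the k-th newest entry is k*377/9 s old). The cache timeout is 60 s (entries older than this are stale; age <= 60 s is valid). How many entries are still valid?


Ages are k * 377/9 s for k = 1..9 (spacing = 41.8889 s).
Entry k is valid iff k * 377/9 <= 60 iff k <= 9 * 60 / 377 = 1.4324
n_valid = floor(1.4324) = 1
(n_stale = 9 - 1 = 8)

1


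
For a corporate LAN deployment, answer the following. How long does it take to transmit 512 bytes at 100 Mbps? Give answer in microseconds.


Given: packet = 512 bytes, bandwidth = 100 Mbps
Packet in bits = 512 * 8 = 4096 bits
Bandwidth = 100 * 10^6 = 100000000 bps
Time = 4096 / 100000000 seconds
Time in us = 4096 * 10^6 / 100000000 = 40.96

40.96


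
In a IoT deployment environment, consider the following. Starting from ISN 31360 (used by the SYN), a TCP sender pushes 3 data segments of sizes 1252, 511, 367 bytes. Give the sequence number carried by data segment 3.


The SYN occupies sequence number ISN = 31360, so the first data byte is ISN + 1 = 31361.
SEQ of data segment i = (ISN + 1) + sum of payload sizes of segments 1..i-1.
Segment 1: SEQ = 31361, payload = 1252 bytes
Segment 2: SEQ = 32613, payload = 511 bytes
Segment 3: SEQ = 33124, payload = 367 bytes
SEQ of segment 3 = 31361 + 1252 + 511 = 33124

33124


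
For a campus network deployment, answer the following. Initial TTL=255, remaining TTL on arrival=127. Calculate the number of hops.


Given: initial TTL = 255, received TTL = 127
Hops = initial TTL - received TTL
Hops = 255 - 127 = 128

128


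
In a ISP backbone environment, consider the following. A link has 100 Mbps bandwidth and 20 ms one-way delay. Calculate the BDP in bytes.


Given: bandwidth = 100 Mbps, delay = 20 ms
BDP in bits = 100 * 10^6 * 20 / 1000
BDP in bits = 2000000
BDP in bytes = 2000000 / 8 = 250000

250000


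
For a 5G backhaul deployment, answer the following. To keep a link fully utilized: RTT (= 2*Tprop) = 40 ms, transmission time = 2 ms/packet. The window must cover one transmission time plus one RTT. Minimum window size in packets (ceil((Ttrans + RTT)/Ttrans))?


Given: Ttrans = 2 ms, RTT = 40 ms (= 2 * Tprop, Tprop = 20 ms)
Time until first ACK returns = Ttrans + RTT = 2 + 40 = 42 ms
Need W * Ttrans >= Ttrans + RTT  ->  W >= (Ttrans + RTT) / Ttrans
(Ttrans + RTT) / Ttrans = 42 / 2 = 21
W_min = ceil(21) = 21

21


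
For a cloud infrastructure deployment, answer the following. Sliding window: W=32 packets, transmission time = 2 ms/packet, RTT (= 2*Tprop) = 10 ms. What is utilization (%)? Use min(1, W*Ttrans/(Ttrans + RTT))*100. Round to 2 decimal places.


Given: W = 32, Ttrans = 2 ms, RTT = 10 ms (= 2 * Tprop, Tprop = 5 ms)
Cycle time = Ttrans + RTT = 2 + 10 = 12 ms (first packet sent until its ACK returns)
W * Ttrans = 32 * 2 = 64 ms of sending per cycle
W * Ttrans / (Ttrans + RTT) = 64 / 12 = 5.333333
U = min(1, 5.333333) = 1.000000
U% = 100.00%

100.00


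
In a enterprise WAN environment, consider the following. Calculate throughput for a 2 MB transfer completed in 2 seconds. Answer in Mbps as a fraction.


Given: file = 2 MB, time = 2 s
File in Mb = 2 * 8 = 16 Mb
Throughput = 16 / 2 Mbps
Throughput = 8 Mbps

8


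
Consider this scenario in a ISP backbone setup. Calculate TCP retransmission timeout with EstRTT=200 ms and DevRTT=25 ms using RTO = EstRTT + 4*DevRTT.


Given: EstRTT = 200 ms, DevRTT = 25 ms
Timeout = EstRTT + 4 * DevRTT
4 * DevRTT = 4 * 25 = 100
Timeout = 200 + 100 = 300 ms

300


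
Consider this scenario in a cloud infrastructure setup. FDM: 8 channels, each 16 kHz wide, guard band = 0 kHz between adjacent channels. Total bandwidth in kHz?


Given: 8 channels, 16 kHz each, guard = 0 kHz
Channel bandwidth = 8 * 16 = 128 kHz
Guard bands = 7 gaps * 0 kHz = 0 kHz
Total = 128 + 0 = 128 kHz

128


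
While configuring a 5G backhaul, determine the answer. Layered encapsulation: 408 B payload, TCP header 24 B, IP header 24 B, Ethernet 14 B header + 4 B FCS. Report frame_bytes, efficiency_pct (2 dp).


TCP segment = 408 + 24 = 432 B
IP packet = 432 + 24 = 456 B
Ethernet frame = 456 + 14 + 4 = 474 B
Efficiency = app / frame = 408 / 474 = 0.860759 = 86.0759% -> 86.08% (2 dp)

474, 86.08


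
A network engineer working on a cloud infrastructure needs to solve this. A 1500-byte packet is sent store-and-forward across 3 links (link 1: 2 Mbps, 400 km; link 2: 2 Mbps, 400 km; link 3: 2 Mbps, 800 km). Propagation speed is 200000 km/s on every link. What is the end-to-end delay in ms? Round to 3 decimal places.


Packet = 1500 bytes = 12000 bits. Store-and-forward: sum (t_trans + t_prop) per link.
Link 1: t_trans = 12000/(2*10^6) s = 6.0000 ms; t_prop = 400/200000 s = 2.0000 ms; subtotal = 8.0000 ms
Link 2: t_trans = 12000/(2*10^6) s = 6.0000 ms; t_prop = 400/200000 s = 2.0000 ms; subtotal = 8.0000 ms
Link 3: t_trans = 12000/(2*10^6) s = 6.0000 ms; t_prop = 800/200000 s = 4.0000 ms; subtotal = 10.0000 ms
End-to-end = 8.0000 + 8.0000 + 10.0000 = 26.0000 ms -> 26.000 ms (3 dp)

26.000


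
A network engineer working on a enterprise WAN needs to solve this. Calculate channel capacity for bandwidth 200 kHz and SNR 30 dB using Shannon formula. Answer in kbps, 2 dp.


Given: B = 200 kHz, SNR = 30 dB
SNR linear = 10^(30/10) = 1000
1 + SNR = 1001
log2(1001) = 9.9672262588
C = 200 * 1000 * 9.9672262588 = 1993445.2518 bps
C = 1993.445252 kbps -> 1993.45 kbps (2 dp)

1993.45


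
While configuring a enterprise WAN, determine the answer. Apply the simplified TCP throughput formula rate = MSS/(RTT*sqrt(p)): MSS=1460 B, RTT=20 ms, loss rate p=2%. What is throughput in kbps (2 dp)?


Given: MSS = 1460 bytes, RTT = 20 ms, loss = 2%
RTT in seconds = 20 / 1000 = 0.02
Loss rate = 2% = 0.02
sqrt(loss) = sqrt(0.02) = 0.141421356237
Throughput (bytes/s) = 1460 / (0.02 * 0.141421356237) = 516187.9503
Throughput (kbps) = 516187.9503 * 8 / 1000 = 4129.503602 -> 4129.50 kbps (2 dp)

4129.50


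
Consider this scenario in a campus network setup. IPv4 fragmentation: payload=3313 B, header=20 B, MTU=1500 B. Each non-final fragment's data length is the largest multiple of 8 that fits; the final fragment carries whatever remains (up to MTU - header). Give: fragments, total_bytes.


Max data per non-final fragment = floor((MTU - header)/8)*8 = floor((1500 - 20)/8)*8 = floor(1480/8)*8 = 1480 B
Final fragment needs no 8-byte alignment: it can carry up to MTU - header = 1480 B
Non-final fragments needed = ceil((payload - 1480) / 1480) = ceil(1833/1480) = ceil(1.2385) = 2
Number of fragments = 2 + 1 = 3
Fragment sizes (data): 2 * 1480 B + 353 B (last, 353 <= 1480 OK)
Total bytes sent = payload + n_frags * header = 3313 + 3*20 = 3313 + 60 = 3373 B

3, 3373


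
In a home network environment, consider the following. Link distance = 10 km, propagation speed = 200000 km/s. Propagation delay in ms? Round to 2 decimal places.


Given: distance = 10 km, speed = 200000 km/s
Delay = distance / speed = 10 / 200000 seconds
Delay in ms = 10 * 1000 / 200000
Delay = 0.0500 ms
Rounded to 2 dp = 0.05 ms

0.05


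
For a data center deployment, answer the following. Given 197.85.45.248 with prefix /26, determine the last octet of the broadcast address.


Given: IP = 197.85.45.248, prefix = /26
Host bits = 32 - 26 = 6
Network last octet = 248 AND mask = 192
Host part size = 2^6 - 1 = 63
Broadcast last octet = 192 OR 63 = 255

255


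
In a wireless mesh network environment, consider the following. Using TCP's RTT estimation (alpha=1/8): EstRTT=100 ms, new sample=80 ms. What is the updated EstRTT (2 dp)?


Given: EstRTT = 100 ms, SampleRTT = 80 ms, alpha = 1/8
New EstRTT = (1 - alpha) * EstRTT + alpha * SampleRTT
(7/8) * 100 = 87.5
(1/8) * 80 = 10
New EstRTT = 87.5 + 10 = 97.5 ms -> 97.50 ms (2 dp)

97.50


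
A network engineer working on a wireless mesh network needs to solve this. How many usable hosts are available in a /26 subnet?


Given: subnet mask /26
Host bits = 32 - 26 = 6
Total addresses = 2^6 = 64
Usable hosts = 64 - 2 (network + broadcast) = 62

62


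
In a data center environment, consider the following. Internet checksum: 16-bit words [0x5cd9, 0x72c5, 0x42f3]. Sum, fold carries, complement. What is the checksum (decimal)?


Given words: [0x5cd9, 0x72c5, 0x42f3]
Step 1: Sum all words
Raw sum = 23769 + 29381 + 17139 = 70289
Step 2: Fold carry: (4753 + 1) = 4754
One's complement = ~4754 & 0xFFFF = 60781

60781


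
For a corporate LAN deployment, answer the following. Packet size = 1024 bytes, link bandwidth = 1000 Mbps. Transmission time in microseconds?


Given: packet = 1024 bytes, bandwidth = 1000 Mbps
Packet in bits = 1024 * 8 = 8192 bits
Bandwidth = 1000 * 10^6 = 1000000000 bps
Time = 8192 / 1000000000 seconds
Time in us = 8192 * 10^6 / 1000000000 = 8.192

8.192


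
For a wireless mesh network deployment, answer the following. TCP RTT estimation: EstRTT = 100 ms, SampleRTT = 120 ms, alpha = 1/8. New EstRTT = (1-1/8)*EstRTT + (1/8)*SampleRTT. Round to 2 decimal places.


Given: EstRTT = 100 ms, SampleRTT = 120 ms, alpha = 1/8
New EstRTT = (1 - alpha) * EstRTT + alpha * SampleRTT
(7/8) * 100 = 87.5
(1/8) * 120 = 15
New EstRTT = 87.5 + 15 = 102.5 ms -> 102.50 ms (2 dp)

102.50


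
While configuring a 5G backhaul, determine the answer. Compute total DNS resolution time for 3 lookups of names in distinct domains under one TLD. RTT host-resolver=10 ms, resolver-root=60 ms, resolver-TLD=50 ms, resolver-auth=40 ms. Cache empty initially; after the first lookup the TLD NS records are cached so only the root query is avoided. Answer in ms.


Lookup 1 (cold cache): local + root + TLD + auth = 10 + 60 + 50 + 40 = 160 ms
Lookups 2..3 (TLD NS cached -> skip root; new domain -> still ask TLD and auth): local + TLD + auth = 10 + 50 + 40 = 100 ms each
Remaining 2 lookups: 2 * 100 = 200 ms
Total = 160 + 200 = 360 ms

360


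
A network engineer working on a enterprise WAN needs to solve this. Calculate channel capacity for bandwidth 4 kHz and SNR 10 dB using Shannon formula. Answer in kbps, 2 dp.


Given: B = 4 kHz, SNR = 10 dB
SNR linear = 10^(10/10) = 10
1 + SNR = 11
log2(11) = 3.4594316186
C = 4 * 1000 * 3.4594316186 = 13837.7265 bps
C = 13.837726 kbps -> 13.84 kbps (2 dp)

13.84


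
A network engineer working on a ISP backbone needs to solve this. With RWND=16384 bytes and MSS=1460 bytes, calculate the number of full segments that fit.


Given: RWND = 16384 bytes, MSS = 1460 bytes
Full segments = floor(RWND / MSS)
Full segments = floor(16384 / 1460)
Full segments = floor(11.2219) = 11

11


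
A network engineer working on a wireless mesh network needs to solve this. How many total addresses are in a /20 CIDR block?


Given: CIDR prefix /20
Host bits = 32 - 20 = 12
Total addresses = 2^12 = 4096

4096
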